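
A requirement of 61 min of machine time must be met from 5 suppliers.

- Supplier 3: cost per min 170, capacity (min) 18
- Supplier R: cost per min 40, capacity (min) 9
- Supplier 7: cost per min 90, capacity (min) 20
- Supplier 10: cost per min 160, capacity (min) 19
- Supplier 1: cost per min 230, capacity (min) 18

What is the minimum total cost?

Fill from the cheapest supplier first.
Supplier R (40): use full 9 ; 52 min to go.
Supplier 7 (90): use full 20 ; 32 min to go.
Supplier 10 (160): use full 19 ; 13 min to go.
Supplier 3 (170): take the remaining 13 ; done.
Supplier 1: unused.
Cost = 9×40 + 20×90 + 19×160 + 13×170 = 7410.

7410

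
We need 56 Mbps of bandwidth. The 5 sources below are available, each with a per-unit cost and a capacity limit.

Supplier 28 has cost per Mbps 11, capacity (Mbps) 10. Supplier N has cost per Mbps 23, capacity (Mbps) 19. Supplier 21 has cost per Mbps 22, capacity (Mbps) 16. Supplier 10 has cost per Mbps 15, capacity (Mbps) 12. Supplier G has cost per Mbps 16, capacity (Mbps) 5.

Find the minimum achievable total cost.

1021

Cheapest first:
Supplier 28 (11): use full 10 — 46 Mbps to go.
Take 12 from Supplier 10 at 15 — need 34 more.
Supplier G (16): use full 5 — 29 Mbps to go.
Supplier 21 at 22: take all 16 Mbps — 13 still needed.
Supplier N (23): take the remaining 13 — done.
Cost = 10×11 + 12×15 + 5×16 + 16×22 + 13×23 = 1021.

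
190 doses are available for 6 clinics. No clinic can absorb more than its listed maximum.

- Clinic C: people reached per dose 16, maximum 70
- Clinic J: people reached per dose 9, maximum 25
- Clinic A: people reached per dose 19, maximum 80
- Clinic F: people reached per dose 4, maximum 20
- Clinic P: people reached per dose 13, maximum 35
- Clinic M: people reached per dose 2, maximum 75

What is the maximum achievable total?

Highest people reached per dose first: Clinic A 19 > Clinic C 16 > Clinic P 13 > Clinic J 9 > Clinic F 4 > Clinic M 2.
Give Clinic A 80 to hit its cap of 80 ; 110 left.
Clinic C takes 70 to reach its cap of 70 ; 40 left.
Clinic P: +35 to 35 (cap) ; 5 left.
Only 5 left; Clinic J takes them to reach 5.
Total = 16×70 + 9×5 + 19×80 + 13×35 = 3140.

3140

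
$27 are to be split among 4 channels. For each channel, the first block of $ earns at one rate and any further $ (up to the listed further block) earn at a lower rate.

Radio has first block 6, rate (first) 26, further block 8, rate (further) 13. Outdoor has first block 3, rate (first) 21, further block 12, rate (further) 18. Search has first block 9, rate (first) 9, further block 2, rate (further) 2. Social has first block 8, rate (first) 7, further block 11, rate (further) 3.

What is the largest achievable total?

Rank every tier by rate: Radio/T1 26 > Outdoor/T1 21 > Outdoor/T2 18 > Radio/T2 13 > Search/T1 9 > Social/T1 7 > Social/T2 3 > Search/T2 2.
Radio/T1 (26): +6 — 21 left.
Fill Outdoor T1 block (3 at 21) — 18 left.
Outdoor T2 at 18: fill all 12 — 6 left.
6 remain; put them into Radio T2 at 13.
Total = 26×6 + 21×3 + 18×12 + 13×6 = 513.

513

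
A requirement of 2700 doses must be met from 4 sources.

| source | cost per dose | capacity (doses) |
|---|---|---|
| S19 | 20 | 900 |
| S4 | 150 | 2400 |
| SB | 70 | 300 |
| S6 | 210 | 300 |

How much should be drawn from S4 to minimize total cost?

1500

Use sources in increasing cost order.
S19 at 20: take all 900 doses ; 1800 still needed.
SB at 70: take all 300 doses ; 1500 still needed.
Take 1500 from S4 at 150 to finish.
S6: unused.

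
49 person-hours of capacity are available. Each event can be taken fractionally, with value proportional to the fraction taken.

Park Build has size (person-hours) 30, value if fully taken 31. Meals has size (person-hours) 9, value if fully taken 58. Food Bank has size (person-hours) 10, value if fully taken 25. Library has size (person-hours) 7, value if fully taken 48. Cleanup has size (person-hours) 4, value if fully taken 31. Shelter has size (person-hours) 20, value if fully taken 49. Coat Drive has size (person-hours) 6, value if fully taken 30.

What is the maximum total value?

Rank by value-to-size ratio: Cleanup 31/4≈7.75, Library 48/7≈6.86, Meals 58/9≈6.44, Coat Drive 30/6≈5, Food Bank 25/10≈2.5, Shelter 49/20≈2.45, Park Build 31/30≈1.03.
Cleanup: take in full, 4 person-hours for value 31 — 45 left.
Take all of Library (7 person-hours, value 48) — 38 person-hours left.
All 9 person-hours of Meals fit (value 58) — 29 remain.
Take all of Coat Drive (6 person-hours, value 30) — 23 person-hours left.
All 10 person-hours of Food Bank fit (value 25) — 13 remain.
13 person-hours left: a 13/20 share of Shelter gives 49×13/20 = 31.85.
Total value = 223.85.

223.85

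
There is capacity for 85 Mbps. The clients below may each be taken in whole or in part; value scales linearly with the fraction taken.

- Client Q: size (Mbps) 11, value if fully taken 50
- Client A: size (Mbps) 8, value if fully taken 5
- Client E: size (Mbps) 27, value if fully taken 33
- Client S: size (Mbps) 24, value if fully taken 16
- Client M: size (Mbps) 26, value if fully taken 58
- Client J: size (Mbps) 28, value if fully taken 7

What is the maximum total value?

Best value per unit of size first: Client Q 50/11≈4.55, Client M 58/26≈2.23, Client E 33/27≈1.22, Client S 16/24≈0.667, Client A 5/8≈0.625, Client J 7/28≈0.25.
Take all of Client Q (11 Mbps, value 50) ; 74 Mbps left.
Client M: take in full, 26 Mbps for value 58 ; 48 left.
All 27 Mbps of Client E fit (value 33) ; 21 remain.
Only 21 Mbps remain; take 21/24 of Client S for value 16×21/24 = 14.
Total value = 155.

155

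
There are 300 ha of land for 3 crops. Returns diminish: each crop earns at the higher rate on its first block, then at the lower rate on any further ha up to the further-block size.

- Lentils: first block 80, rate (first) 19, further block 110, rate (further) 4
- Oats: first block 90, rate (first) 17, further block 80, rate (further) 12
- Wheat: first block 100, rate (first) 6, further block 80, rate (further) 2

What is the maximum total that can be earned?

Order all 6 blocks by rate: Lentils/T1 19 > Oats/T1 17 > Oats/T2 12 > Wheat/T1 6 > Lentils/T2 4 > Wheat/T2 2.
Fill Lentils T1 block (80 at 19) — 220 left.
Fill Oats T1 block (90 at 17) — 130 left.
Fill Oats T2 block (80 at 12) — 50 left.
Wheat/T1: +50 of 100 at 6; pool empty.
Total = 19×80 + 17×90 + 12×80 + 6×50 = 4310.

4310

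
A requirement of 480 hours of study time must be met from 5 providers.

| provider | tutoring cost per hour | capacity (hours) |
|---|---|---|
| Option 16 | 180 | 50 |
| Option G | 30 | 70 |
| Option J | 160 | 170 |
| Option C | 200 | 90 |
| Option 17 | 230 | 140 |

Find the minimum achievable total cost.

Fill from the cheapest provider first.
Option G (30): use full 70 → 410 hours to go.
Option J at 160: take all 170 hours → 240 still needed.
Take 50 from Option 16 at 180 → need 190 more.
Option C (200): use full 90 → 100 hours to go.
Option 17 (230): take the remaining 100 → done.
Cost = 70×30 + 170×160 + 50×180 + 90×200 + 100×230 = 79300.

79300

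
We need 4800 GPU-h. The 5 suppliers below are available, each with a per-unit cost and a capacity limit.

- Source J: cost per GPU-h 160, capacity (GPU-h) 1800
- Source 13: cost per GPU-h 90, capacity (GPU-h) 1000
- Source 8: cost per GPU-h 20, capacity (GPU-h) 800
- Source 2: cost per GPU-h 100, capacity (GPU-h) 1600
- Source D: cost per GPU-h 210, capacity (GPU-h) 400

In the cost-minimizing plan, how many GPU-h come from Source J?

1400

Fill from the cheapest supplier first.
Source 8 at 20: take all 800 GPU-h → 4000 still needed.
Take 1000 from Source 13 at 90 → need 3000 more.
Source 2 at 100: take all 1600 GPU-h → 1400 still needed.
Take 1400 from Source J at 160 to finish.
Source D: unused.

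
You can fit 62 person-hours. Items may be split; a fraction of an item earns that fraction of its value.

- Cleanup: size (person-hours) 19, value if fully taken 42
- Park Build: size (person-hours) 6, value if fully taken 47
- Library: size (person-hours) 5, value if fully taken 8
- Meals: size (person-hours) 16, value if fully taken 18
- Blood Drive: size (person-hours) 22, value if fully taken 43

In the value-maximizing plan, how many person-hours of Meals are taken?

10

Rank by value-to-size ratio: Park Build 47/6≈7.83, Cleanup 42/19≈2.21, Blood Drive 43/22≈1.95, Library 8/5≈1.6, Meals 18/16≈1.12.
Park Build: take in full, 6 person-hours for value 47 — 56 left.
Take all of Cleanup (19 person-hours, value 42) — 37 person-hours left.
Blood Drive: take in full, 22 person-hours for value 43 — 15 left.
All 5 person-hours of Library fit (value 8) — 10 remain.
Fill the last 10 person-hours with part of Meals: 10/16 of it earns 11.25.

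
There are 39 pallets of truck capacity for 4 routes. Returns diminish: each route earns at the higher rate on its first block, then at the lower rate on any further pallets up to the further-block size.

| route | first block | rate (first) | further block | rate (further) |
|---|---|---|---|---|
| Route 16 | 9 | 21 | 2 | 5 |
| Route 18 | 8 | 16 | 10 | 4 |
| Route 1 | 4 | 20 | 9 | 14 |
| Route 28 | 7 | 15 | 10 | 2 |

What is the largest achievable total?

638

Rank every tier by rate: Route 16/T1 21 > Route 1/T1 20 > Route 18/T1 16 > Route 28/T1 15 > Route 1/T2 14 > Route 16/T2 5 > Route 18/T2 4 > Route 28/T2 2.
Fill Route 16 T1 block (9 at 21) → 30 left.
Route 1 T1 at 20: fill all 4 → 26 left.
Route 18/T1 (16): +8 → 18 left.
Route 28/T1 (15): +7 → 11 left.
Fill Route 1 T2 block (9 at 14) → 2 left.
Route 16/T2 (5): +2 → 0 left.
Total = 21×9 + 20×4 + 16×8 + 15×7 + 14×9 + 5×2 = 638.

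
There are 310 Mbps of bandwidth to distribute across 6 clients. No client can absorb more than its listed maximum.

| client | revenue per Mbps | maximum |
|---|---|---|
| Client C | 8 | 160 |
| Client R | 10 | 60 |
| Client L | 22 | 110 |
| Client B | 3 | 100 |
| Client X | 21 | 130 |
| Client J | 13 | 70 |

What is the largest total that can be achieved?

6060

Rank by revenue per Mbps: Client L 22 > Client X 21 > Client J 13 > Client R 10 > Client C 8 > Client B 3.
Give Client L 110 to hit its cap of 110 ; 200 left.
Client X takes 130 to reach its cap of 130 ; 70 left.
Client J: +70 to 70 (cap) ; 0 left.
Total = 22×110 + 21×130 + 13×70 = 6060.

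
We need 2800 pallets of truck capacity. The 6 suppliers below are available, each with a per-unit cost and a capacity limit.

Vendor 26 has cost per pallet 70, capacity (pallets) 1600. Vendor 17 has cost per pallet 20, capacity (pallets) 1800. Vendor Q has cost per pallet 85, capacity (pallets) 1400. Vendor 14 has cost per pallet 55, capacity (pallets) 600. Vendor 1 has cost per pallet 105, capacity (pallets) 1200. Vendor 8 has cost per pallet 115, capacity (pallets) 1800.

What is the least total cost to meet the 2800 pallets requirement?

97000

Cheapest first:
Take 1800 from Vendor 17 at 20 — need 1000 more.
Take 600 from Vendor 14 at 55 — need 400 more.
Vendor 26 at 70: take 400 of its 1600 — requirement met.
Vendor Q, Vendor 1, Vendor 8: unused.
Cost = 1800×20 + 600×55 + 400×70 = 97000.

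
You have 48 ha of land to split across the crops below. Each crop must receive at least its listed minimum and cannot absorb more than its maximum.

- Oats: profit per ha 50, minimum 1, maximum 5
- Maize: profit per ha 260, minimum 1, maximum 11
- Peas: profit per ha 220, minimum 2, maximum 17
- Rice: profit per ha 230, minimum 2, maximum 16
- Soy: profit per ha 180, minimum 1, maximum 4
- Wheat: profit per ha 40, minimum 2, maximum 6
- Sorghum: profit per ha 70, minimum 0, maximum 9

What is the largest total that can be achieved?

10590

Meeting every minimum uses 1+1+2+2+1+2+0 = 9 ha, leaving 39.
Highest profit per ha first: Maize 260 > Rice 230 > Peas 220 > Soy 180 > Sorghum 70 > Oats 50 > Wheat 40.
Maize takes 10 more to reach its cap of 11 — 29 left.
Rice takes 14 more to reach its cap of 16 — 15 left.
Peas takes 15 more to reach its cap of 17 — 0 left.
Total = 50×1 + 260×11 + 220×17 + 230×16 + 180×1 + 40×2 = 10590.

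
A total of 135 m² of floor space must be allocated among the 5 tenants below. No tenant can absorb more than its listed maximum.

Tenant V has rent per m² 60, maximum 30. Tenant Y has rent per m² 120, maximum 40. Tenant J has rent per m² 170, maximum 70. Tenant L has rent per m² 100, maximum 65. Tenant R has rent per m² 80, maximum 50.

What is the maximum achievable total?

19200

Highest rent per m² first: Tenant J 170 > Tenant Y 120 > Tenant L 100 > Tenant R 80 > Tenant V 60.
Tenant J: +70 to 70 (cap) → 65 left.
Tenant Y: +40 to 40 (cap) → 25 left.
Tenant L: +25 (room for 65) → 25. Pool exhausted.
Total = 120×40 + 170×70 + 100×25 = 19200.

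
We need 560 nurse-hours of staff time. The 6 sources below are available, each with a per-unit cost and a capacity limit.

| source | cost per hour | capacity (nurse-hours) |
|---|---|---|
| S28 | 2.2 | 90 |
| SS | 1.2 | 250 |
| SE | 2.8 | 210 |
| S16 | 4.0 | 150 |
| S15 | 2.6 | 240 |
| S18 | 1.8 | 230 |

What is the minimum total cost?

890

Use sources in increasing cost order.
SS (1.2): use full 250 — 310 nurse-hours to go.
S18 at 1.8: take all 230 nurse-hours — 80 still needed.
S28 at 2.2: take 80 of its 90 — requirement met.
S15, SE, S16: unused.
Cost = 250×1.2 + 230×1.8 + 80×2.2 = 890.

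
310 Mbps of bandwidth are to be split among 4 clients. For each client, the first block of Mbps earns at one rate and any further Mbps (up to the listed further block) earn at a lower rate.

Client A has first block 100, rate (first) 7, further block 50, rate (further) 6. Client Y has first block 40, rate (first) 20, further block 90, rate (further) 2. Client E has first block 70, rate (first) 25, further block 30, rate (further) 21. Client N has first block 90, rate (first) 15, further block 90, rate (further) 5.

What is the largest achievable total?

5090

Rank every tier by rate: Client E/first 25 > Client E/second 21 > Client Y/first 20 > Client N/first 15 > Client A/first 7 > Client A/second 6 > Client N/second 5 > Client Y/second 2.
Client E first at 25: fill all 70 ; 240 left.
Client E/second (21): +30 ; 210 left.
Client Y first at 20: fill all 40 ; 170 left.
Fill Client N first block (90 at 15) ; 80 left.
Client A/first: +80 of 100 at 7; pool empty.
Total = 25×70 + 21×30 + 20×40 + 15×90 + 7×80 = 5090.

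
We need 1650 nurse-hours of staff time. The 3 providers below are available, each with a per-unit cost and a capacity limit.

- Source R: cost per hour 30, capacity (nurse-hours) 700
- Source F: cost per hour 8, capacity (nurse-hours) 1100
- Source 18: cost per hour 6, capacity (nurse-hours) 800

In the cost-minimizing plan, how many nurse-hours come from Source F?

850

Fill from the cheapest provider first.
Source 18 (6): use full 800 ; 850 nurse-hours to go.
Source F at 8: take 850 of its 1100 ; requirement met.
Source R: unused.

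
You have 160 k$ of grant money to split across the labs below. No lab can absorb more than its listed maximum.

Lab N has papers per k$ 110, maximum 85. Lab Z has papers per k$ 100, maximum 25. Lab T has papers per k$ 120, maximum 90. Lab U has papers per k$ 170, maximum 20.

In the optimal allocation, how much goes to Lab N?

50

Order the labs by papers per k$: Lab U 170 > Lab T 120 > Lab N 110 > Lab Z 100.
Lab U: +20 to 20 (cap) → 140 left.
Give Lab T 90 to hit its cap of 90 → 50 left.
Only 50 left; Lab N takes them to reach 50.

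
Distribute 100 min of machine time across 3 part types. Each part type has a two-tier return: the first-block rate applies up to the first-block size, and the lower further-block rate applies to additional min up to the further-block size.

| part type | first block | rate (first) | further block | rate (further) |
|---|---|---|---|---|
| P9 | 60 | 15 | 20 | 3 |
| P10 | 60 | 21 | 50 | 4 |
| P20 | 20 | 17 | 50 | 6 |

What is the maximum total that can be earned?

1900

Rank every tier by rate: P10/T1 21 > P20/T1 17 > P9/T1 15 > P20/T2 6 > P10/T2 4 > P9/T2 3.
Fill P10 T1 block (60 at 21) — 40 left.
P20/T1 (17): +20 — 20 left.
20 remain; put them into P9 T1 at 15.
Total = 21×60 + 17×20 + 15×20 = 1900.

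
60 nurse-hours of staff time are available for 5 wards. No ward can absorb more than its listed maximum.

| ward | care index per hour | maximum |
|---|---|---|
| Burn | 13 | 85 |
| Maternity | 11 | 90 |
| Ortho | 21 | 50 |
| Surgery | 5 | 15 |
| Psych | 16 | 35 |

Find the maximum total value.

Highest care index per hour first: Ortho 21 > Psych 16 > Burn 13 > Maternity 11 > Surgery 5.
Give Ortho 50 to hit its cap of 50 → 10 left.
Psych: +10 (room for 35) → 10. Pool exhausted.
Total = 21×50 + 16×10 = 1210.

1210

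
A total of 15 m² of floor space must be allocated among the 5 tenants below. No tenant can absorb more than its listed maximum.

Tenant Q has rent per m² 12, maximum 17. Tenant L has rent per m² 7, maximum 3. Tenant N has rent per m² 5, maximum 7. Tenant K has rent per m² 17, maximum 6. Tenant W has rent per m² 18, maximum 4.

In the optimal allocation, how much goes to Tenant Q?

5

Highest rent per m² first: Tenant W 18 > Tenant K 17 > Tenant Q 12 > Tenant L 7 > Tenant N 5.
Tenant W takes 4 to reach its cap of 4 → 11 left.
Tenant K takes 6 to reach its cap of 6 → 5 left.
Tenant Q: +5 (room for 17) → 5. Pool exhausted.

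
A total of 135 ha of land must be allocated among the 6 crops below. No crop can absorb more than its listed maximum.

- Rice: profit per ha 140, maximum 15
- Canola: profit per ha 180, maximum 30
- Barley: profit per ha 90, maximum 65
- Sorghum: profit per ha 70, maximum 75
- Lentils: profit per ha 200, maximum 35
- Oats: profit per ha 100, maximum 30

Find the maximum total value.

19750

Rank by profit per ha: Lentils 200 > Canola 180 > Rice 140 > Oats 100 > Barley 90 > Sorghum 70.
Lentils: +35 to 35 (cap) ; 100 left.
Give Canola 30 to hit its cap of 30 ; 70 left.
Rice: +15 to 15 (cap) ; 55 left.
Give Oats 30 to hit its cap of 30 ; 25 left.
Only 25 left; Barley takes them to reach 25.
Total = 140×15 + 180×30 + 90×25 + 200×35 + 100×30 = 19750.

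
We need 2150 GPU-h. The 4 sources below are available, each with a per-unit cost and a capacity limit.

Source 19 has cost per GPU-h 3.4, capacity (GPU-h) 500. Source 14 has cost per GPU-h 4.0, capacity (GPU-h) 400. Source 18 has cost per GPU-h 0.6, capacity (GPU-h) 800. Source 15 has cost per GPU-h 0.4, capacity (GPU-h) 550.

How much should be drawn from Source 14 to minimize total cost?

300

Cheapest first:
Source 15 at 0.4: take all 550 GPU-h ; 1600 still needed.
Source 18 (0.6): use full 800 ; 800 GPU-h to go.
Source 19 (3.4): use full 500 ; 300 GPU-h to go.
Source 14 (4.0): take the remaining 300 ; done.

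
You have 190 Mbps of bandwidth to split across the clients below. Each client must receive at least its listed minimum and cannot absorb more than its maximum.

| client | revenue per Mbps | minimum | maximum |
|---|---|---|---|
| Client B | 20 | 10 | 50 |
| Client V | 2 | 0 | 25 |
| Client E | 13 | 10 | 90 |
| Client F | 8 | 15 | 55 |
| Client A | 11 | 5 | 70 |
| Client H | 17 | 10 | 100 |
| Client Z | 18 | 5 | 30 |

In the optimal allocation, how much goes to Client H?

80

Meeting every minimum uses 10+0+10+15+5+10+5 = 55 Mbps, leaving 135.
Order the clients by revenue per Mbps: Client B 20 > Client Z 18 > Client H 17 > Client E 13 > Client A 11 > Client F 8 > Client V 2.
Client B: +40 to 50 (cap) — 95 left.
Client Z: +25 to 30 (cap) — 70 left.
Client H: +70 (room for 90) → 80. Pool exhausted.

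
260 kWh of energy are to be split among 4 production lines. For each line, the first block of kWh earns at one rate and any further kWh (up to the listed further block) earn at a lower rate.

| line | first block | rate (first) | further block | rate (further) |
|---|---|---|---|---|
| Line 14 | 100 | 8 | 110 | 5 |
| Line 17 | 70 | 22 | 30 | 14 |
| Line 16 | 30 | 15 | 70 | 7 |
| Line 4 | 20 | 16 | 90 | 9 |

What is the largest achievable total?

3700

Treat each block as its own option and order by rate: Line 17/tier1 22 > Line 4/tier1 16 > Line 16/tier1 15 > Line 17/tier2 14 > Line 4/tier2 9 > Line 14/tier1 8 > Line 16/tier2 7 > Line 14/tier2 5.
Line 17/tier1 (22): +70 → 190 left.
Fill Line 4 tier1 block (20 at 16) → 170 left.
Line 16 tier1 at 15: fill all 30 → 140 left.
Fill Line 17 tier2 block (30 at 14) → 110 left.
Line 4/tier2 (9): +90 → 20 left.
Line 14/tier1: +20 of 100 at 8; pool empty.
Total = 22×70 + 16×20 + 15×30 + 14×30 + 9×90 + 8×20 = 3700.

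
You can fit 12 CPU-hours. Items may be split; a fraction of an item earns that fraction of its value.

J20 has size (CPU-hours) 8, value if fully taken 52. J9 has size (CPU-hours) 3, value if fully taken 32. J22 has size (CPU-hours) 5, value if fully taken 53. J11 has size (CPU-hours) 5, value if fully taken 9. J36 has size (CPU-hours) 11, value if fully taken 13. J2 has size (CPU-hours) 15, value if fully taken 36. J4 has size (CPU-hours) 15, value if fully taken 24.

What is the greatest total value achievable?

Rank by value-to-size ratio: J9 32/3≈10.7, J22 53/5≈10.6, J20 52/8≈6.5, J2 36/15≈2.4, J11 9/5≈1.8, J4 24/15≈1.6, J36 13/11≈1.18.
J9: take in full, 3 CPU-hours for value 32 ; 9 left.
All 5 CPU-hours of J22 fit (value 53) ; 4 remain.
4 CPU-hours left: a 4/8 share of J20 gives 52×4/8 = 26.
Total value = 111.

111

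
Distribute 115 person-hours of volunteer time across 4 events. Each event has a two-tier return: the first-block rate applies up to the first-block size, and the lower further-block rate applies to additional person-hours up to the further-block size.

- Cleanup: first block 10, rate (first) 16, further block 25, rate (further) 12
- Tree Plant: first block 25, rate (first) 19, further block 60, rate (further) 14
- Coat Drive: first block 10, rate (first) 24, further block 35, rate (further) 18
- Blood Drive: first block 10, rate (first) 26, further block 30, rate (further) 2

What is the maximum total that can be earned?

Order all 8 blocks by rate: Blood Drive/tier1 26 > Coat Drive/tier1 24 > Tree Plant/tier1 19 > Coat Drive/tier2 18 > Cleanup/tier1 16 > Tree Plant/tier2 14 > Cleanup/tier2 12 > Blood Drive/tier2 2.
Fill Blood Drive tier1 block (10 at 26) — 105 left.
Fill Coat Drive tier1 block (10 at 24) — 95 left.
Tree Plant tier1 at 19: fill all 25 — 70 left.
Fill Coat Drive tier2 block (35 at 18) — 35 left.
Fill Cleanup tier1 block (10 at 16) — 25 left.
Tree Plant tier2 at 14: only 25 left, fill 25.
Total = 26×10 + 24×10 + 19×25 + 18×35 + 16×10 + 14×25 = 2115.

2115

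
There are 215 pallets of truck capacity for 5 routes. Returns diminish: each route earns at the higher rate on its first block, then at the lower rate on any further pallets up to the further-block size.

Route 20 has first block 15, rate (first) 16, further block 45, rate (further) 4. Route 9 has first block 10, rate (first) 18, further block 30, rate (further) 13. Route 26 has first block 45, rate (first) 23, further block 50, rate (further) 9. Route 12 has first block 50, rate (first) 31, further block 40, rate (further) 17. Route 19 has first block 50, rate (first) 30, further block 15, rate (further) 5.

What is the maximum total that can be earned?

Rank every tier by rate: Route 12/first 31 > Route 19/first 30 > Route 26/first 23 > Route 9/first 18 > Route 12/second 17 > Route 20/first 16 > Route 9/second 13 > Route 26/second 9 > Route 19/second 5 > Route 20/second 4.
Route 12/first (31): +50 → 165 left.
Route 19/first (30): +50 → 115 left.
Route 26 first at 23: fill all 45 → 70 left.
Route 9/first (18): +10 → 60 left.
Route 12/second (17): +40 → 20 left.
Route 20 first at 16: fill all 15 → 5 left.
5 remain; put them into Route 9 second at 13.
Total = 31×50 + 30×50 + 23×45 + 18×10 + 17×40 + 16×15 + 13×5 = 5250.

5250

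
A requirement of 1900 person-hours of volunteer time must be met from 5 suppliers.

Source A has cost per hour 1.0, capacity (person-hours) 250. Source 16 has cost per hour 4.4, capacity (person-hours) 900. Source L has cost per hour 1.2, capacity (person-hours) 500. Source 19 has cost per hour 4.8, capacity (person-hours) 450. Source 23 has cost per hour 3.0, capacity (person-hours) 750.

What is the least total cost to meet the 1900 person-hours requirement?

4860

Fill from the cheapest supplier first.
Take 250 from Source A at 1.0 — need 1650 more.
Source L at 1.2: take all 500 person-hours — 1150 still needed.
Source 23 at 3.0: take all 750 person-hours — 400 still needed.
Take 400 from Source 16 at 4.4 to finish.
Source 19: unused.
Cost = 250×1.0 + 500×1.2 + 750×3.0 + 400×4.4 = 4860.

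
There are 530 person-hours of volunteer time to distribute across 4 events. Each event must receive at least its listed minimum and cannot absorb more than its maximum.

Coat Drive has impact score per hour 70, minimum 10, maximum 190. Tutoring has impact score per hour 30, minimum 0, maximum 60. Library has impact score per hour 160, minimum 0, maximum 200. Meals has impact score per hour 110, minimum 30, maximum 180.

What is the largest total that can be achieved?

62300

Meeting every minimum uses 10+0+0+30 = 40 person-hours, leaving 490.
Highest impact score per hour first: Library 160 > Meals 110 > Coat Drive 70 > Tutoring 30.
Library takes 200 more to reach its cap of 200 ; 290 left.
Meals takes 150 more to reach its cap of 180 ; 140 left.
Coat Drive: +140 (room for 180) → 150. Pool exhausted.
Total = 70×150 + 160×200 + 110×180 = 62300.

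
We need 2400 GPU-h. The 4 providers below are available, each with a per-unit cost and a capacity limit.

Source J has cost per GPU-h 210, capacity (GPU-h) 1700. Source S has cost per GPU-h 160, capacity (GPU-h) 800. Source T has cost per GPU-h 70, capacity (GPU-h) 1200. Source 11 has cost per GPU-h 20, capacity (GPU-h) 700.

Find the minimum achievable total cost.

Fill from the cheapest provider first.
Source 11 at 20: take all 700 GPU-h — 1700 still needed.
Take 1200 from Source T at 70 — need 500 more.
Source S at 160: take 500 of its 800 — requirement met.
Source J: unused.
Cost = 700×20 + 1200×70 + 500×160 = 178000.

178000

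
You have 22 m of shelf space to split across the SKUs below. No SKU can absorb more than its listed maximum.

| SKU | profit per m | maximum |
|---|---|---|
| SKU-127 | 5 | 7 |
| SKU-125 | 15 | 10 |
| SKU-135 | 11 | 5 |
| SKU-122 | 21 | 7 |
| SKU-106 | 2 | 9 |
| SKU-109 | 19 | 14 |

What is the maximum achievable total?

Order the SKUs by profit per m: SKU-122 21 > SKU-109 19 > SKU-125 15 > SKU-135 11 > SKU-127 5 > SKU-106 2.
Give SKU-122 7 to hit its cap of 7 → 15 left.
Give SKU-109 14 to hit its cap of 14 → 1 left.
SKU-125 has room for 10 but only 1 remain, so it gets 1.
Total = 15×1 + 21×7 + 19×14 = 428.

428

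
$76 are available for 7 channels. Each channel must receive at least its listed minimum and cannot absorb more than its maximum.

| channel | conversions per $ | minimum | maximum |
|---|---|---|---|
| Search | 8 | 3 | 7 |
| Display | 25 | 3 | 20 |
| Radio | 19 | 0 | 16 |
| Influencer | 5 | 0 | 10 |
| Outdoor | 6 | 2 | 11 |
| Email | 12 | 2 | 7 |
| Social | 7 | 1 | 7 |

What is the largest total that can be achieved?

1099

Meeting every minimum uses 3+3+0+0+2+2+1 = 11 $, leaving 65.
Highest conversions per $ first: Display 25 > Radio 19 > Email 12 > Search 8 > Social 7 > Outdoor 6 > Influencer 5.
Give Display 17 more to hit its cap of 20 — 48 left.
Give Radio 16 more to hit its cap of 16 — 32 left.
Email takes 5 more to reach its cap of 7 — 27 left.
Give Search 4 more to hit its cap of 7 — 23 left.
Social takes 6 more to reach its cap of 7 — 17 left.
Outdoor takes 9 more to reach its cap of 11 — 8 left.
Influencer has room for 10 more but only 8 remain, so it gets 8.
Total = 8×7 + 25×20 + 19×16 + 5×8 + 6×11 + 12×7 + 7×7 = 1099.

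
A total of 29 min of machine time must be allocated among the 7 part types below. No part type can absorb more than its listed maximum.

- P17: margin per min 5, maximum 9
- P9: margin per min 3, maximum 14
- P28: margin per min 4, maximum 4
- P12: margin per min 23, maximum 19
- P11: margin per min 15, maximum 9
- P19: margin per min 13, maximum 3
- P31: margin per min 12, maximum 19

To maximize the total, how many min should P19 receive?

1

Rank by margin per min: P12 23 > P11 15 > P19 13 > P31 12 > P17 5 > P28 4 > P9 3.
P12: +19 to 19 (cap) ; 10 left.
P11: +9 to 9 (cap) ; 1 left.
P19 has room for 3 but only 1 remain, so it gets 1.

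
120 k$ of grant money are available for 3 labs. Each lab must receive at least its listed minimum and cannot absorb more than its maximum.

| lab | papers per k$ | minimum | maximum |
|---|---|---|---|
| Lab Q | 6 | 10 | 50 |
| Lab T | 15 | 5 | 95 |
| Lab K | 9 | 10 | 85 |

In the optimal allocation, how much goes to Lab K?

Meeting every minimum uses 10+5+10 = 25 k$, leaving 95.
Rank by papers per k$: Lab T 15 > Lab K 9 > Lab Q 6.
Give Lab T 90 more to hit its cap of 95 → 5 left.
Lab K has room for 75 more but only 5 remain, so it gets 15.

15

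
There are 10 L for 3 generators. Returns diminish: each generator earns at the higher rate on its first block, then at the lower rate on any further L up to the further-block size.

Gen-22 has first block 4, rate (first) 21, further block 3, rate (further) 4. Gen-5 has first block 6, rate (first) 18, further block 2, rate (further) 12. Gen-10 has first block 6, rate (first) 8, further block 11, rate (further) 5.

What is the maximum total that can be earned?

192

Order all 6 blocks by rate: Gen-22/T1 21 > Gen-5/T1 18 > Gen-5/T2 12 > Gen-10/T1 8 > Gen-10/T2 5 > Gen-22/T2 4.
Fill Gen-22 T1 block (4 at 21) — 6 left.
Gen-5 T1 at 18: fill all 6 — 0 left.
Total = 21×4 + 18×6 = 192.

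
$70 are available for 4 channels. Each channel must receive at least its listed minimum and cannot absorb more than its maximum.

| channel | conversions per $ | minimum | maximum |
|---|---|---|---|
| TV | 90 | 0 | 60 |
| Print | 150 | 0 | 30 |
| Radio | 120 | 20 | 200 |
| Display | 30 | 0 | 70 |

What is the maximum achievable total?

Meeting every minimum uses 0+0+20+0 = 20 $, leaving 50.
Order the channels by conversions per $: Print 150 > Radio 120 > TV 90 > Display 30.
Give Print 30 more to hit its cap of 30 ; 20 left.
Radio has room for 180 more but only 20 remain, so it gets 40.
Total = 150×30 + 120×40 = 9300.

9300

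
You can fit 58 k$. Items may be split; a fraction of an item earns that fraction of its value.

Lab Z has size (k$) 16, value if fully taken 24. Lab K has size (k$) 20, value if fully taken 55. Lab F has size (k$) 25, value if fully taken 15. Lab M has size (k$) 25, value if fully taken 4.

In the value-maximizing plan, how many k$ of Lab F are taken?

Best value per unit of size first: Lab K 55/20≈2.75, Lab Z 24/16≈1.5, Lab F 15/25≈0.6, Lab M 4/25≈0.16.
Take all of Lab K (20 k$, value 55) → 38 k$ left.
Take all of Lab Z (16 k$, value 24) → 22 k$ left.
Only 22 k$ remain; take 22/25 of Lab F for value 15×22/25 = 13.2.

22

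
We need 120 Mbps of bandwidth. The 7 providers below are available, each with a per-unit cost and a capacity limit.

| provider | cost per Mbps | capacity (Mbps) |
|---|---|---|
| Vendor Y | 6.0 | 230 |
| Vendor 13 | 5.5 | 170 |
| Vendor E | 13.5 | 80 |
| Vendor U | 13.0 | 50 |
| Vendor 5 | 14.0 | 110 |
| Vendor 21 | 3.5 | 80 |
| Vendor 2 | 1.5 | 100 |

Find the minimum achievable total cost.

Fill from the cheapest provider first.
Vendor 2 (1.5): use full 100 → 20 Mbps to go.
Vendor 21 (3.5): take the remaining 20 → done.
Vendor 13, Vendor Y, Vendor U, Vendor E, Vendor 5: unused.
Cost = 100×1.5 + 20×3.5 = 220.

220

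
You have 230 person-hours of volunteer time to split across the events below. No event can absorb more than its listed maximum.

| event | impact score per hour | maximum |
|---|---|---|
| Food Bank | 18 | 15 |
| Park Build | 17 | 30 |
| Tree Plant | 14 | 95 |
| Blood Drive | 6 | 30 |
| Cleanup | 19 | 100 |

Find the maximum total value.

Highest impact score per hour first: Cleanup 19 > Food Bank 18 > Park Build 17 > Tree Plant 14 > Blood Drive 6.
Cleanup: +100 to 100 (cap) → 130 left.
Give Food Bank 15 to hit its cap of 15 → 115 left.
Park Build takes 30 to reach its cap of 30 → 85 left.
Tree Plant: +85 (room for 95) → 85. Pool exhausted.
Total = 18×15 + 17×30 + 14×85 + 19×100 = 3870.

3870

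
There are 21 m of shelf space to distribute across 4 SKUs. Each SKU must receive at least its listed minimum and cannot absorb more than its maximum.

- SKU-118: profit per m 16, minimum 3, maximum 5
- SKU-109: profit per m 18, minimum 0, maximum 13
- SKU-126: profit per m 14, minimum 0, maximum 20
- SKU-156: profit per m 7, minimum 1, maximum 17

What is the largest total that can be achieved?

349

Meeting every minimum uses 3+0+0+1 = 4 m, leaving 17.
Highest profit per m first: SKU-109 18 > SKU-118 16 > SKU-126 14 > SKU-156 7.
Give SKU-109 13 more to hit its cap of 13 ; 4 left.
Give SKU-118 2 more to hit its cap of 5 ; 2 left.
SKU-126 has room for 20 more but only 2 remain, so it gets 2.
Total = 16×5 + 18×13 + 14×2 + 7×1 = 349.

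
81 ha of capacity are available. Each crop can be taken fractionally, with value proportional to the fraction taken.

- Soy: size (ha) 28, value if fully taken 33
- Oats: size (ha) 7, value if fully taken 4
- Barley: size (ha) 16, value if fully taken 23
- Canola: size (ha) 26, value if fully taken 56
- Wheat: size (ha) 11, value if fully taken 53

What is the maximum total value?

Best value per unit of size first: Wheat 53/11≈4.82, Canola 56/26≈2.15, Barley 23/16≈1.44, Soy 33/28≈1.18, Oats 4/7≈0.571.
All 11 ha of Wheat fit (value 53) ; 70 remain.
Canola: take in full, 26 ha for value 56 ; 44 left.
All 16 ha of Barley fit (value 23) ; 28 remain.
Soy: take in full, 28 ha for value 33 ; 0 left.
Total value = 165.

165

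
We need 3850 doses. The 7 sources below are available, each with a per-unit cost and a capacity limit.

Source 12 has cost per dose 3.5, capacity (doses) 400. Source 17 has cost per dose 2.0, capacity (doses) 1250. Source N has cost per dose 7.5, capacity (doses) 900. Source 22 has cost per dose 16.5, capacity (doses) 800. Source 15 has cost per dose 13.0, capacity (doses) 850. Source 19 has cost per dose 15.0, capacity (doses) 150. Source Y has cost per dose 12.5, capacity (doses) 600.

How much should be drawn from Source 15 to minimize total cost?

Use sources in increasing cost order.
Take 1250 from Source 17 at 2.0 → need 2600 more.
Source 12 at 3.5: take all 400 doses → 2200 still needed.
Take 900 from Source N at 7.5 → need 1300 more.
Source Y at 12.5: take all 600 doses → 700 still needed.
Source 15 (13.0): take the remaining 700 → done.
Source 19, Source 22: unused.

700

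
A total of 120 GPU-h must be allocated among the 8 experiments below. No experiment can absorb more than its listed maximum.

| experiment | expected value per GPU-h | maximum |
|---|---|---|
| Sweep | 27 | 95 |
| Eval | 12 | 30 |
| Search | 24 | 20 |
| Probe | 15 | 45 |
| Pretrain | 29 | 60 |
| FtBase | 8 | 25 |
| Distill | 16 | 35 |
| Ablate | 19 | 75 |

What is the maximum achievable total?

3360

Rank by expected value per GPU-h: Pretrain 29 > Sweep 27 > Search 24 > Ablate 19 > Distill 16 > Probe 15 > Eval 12 > FtBase 8.
Give Pretrain 60 to hit its cap of 60 ; 60 left.
Only 60 left; Sweep takes them to reach 60.
Total = 27×60 + 29×60 = 3360.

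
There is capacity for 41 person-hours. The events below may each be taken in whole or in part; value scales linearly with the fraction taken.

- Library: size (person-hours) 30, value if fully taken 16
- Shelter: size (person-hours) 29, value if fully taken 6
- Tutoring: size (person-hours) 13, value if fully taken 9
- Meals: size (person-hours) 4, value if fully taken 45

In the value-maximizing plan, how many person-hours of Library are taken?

Best value per unit of size first: Meals 45/4≈11.2, Tutoring 9/13≈0.692, Library 16/30≈0.533, Shelter 6/29≈0.207.
Meals: take in full, 4 person-hours for value 45 → 37 left.
Take all of Tutoring (13 person-hours, value 9) → 24 person-hours left.
24 person-hours left: a 24/30 share of Library gives 16×24/30 = 12.8.

24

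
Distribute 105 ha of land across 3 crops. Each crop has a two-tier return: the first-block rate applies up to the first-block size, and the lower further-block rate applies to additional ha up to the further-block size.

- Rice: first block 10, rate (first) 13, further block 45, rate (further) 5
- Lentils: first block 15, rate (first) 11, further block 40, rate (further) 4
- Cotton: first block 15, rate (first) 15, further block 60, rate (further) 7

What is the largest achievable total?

Treat each block as its own option and order by rate: Cotton/T1 15 > Rice/T1 13 > Lentils/T1 11 > Cotton/T2 7 > Rice/T2 5 > Lentils/T2 4.
Cotton/T1 (15): +15 — 90 left.
Rice T1 at 13: fill all 10 — 80 left.
Fill Lentils T1 block (15 at 11) — 65 left.
Fill Cotton T2 block (60 at 7) — 5 left.
Rice T2 at 5: only 5 left, fill 5.
Total = 15×15 + 13×10 + 11×15 + 7×60 + 5×5 = 965.

965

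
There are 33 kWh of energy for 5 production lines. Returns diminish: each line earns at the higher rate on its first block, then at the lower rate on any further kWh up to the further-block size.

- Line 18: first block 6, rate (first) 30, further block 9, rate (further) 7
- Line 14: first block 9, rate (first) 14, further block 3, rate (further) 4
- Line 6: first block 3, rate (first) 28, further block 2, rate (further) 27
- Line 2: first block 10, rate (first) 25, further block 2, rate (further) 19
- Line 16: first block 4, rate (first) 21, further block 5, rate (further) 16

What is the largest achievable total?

784

Rank every tier by rate: Line 18/tier1 30 > Line 6/tier1 28 > Line 6/tier2 27 > Line 2/tier1 25 > Line 16/tier1 21 > Line 2/tier2 19 > Line 16/tier2 16 > Line 14/tier1 14 > Line 18/tier2 7 > Line 14/tier2 4.
Line 18 tier1 at 30: fill all 6 — 27 left.
Line 6/tier1 (28): +3 — 24 left.
Line 6 tier2 at 27: fill all 2 — 22 left.
Line 2 tier1 at 25: fill all 10 — 12 left.
Line 16/tier1 (21): +4 — 8 left.
Line 2 tier2 at 19: fill all 2 — 6 left.
Line 16/tier2 (16): +5 — 1 left.
Line 14 tier1 at 14: only 1 left, fill 1.
Total = 30×6 + 28×3 + 27×2 + 25×10 + 21×4 + 19×2 + 16×5 + 14×1 = 784.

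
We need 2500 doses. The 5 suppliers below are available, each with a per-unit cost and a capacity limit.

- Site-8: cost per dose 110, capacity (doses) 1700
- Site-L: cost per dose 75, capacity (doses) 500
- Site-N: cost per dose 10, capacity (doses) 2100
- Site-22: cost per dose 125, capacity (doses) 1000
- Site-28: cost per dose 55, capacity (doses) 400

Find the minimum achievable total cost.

Use suppliers in increasing cost order.
Take 2100 from Site-N at 10 → need 400 more.
Take 400 from Site-28 at 55 → need 0 more.
Site-L, Site-8, Site-22: unused.
Cost = 2100×10 + 400×55 = 43000.

43000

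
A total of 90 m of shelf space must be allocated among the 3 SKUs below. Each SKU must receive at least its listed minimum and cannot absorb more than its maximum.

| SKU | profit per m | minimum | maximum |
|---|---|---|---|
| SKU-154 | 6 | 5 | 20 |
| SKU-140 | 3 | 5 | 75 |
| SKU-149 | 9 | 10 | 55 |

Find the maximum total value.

660

Meeting every minimum uses 5+5+10 = 20 m, leaving 70.
Rank by profit per m: SKU-149 9 > SKU-154 6 > SKU-140 3.
SKU-149 takes 45 more to reach its cap of 55 ; 25 left.
Give SKU-154 15 more to hit its cap of 20 ; 10 left.
Only 10 left; SKU-140 takes them to reach 15.
Total = 6×20 + 3×15 + 9×55 = 660.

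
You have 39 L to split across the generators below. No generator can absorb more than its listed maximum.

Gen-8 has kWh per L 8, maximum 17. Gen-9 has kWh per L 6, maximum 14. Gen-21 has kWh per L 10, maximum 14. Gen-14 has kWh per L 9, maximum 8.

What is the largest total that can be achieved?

348

Highest kWh per L first: Gen-21 10 > Gen-14 9 > Gen-8 8 > Gen-9 6.
Gen-21 takes 14 to reach its cap of 14 — 25 left.
Gen-14: +8 to 8 (cap) — 17 left.
Gen-8 takes 17 to reach its cap of 17 — 0 left.
Total = 8×17 + 10×14 + 9×8 = 348.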